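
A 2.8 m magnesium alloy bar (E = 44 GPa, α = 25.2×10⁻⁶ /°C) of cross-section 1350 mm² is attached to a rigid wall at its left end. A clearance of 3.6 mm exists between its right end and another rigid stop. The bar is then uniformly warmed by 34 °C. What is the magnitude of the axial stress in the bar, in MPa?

σ ≈ 0 MPa

Unrestrained expansion: δ_free = αΔT L = 25.2×10⁻⁶ × 34 × 2800 = 2.399 mm.
Since δ_free = 2.4 mm is less than the 3.6 mm gap, the bar never touches the wall. No axial force develops.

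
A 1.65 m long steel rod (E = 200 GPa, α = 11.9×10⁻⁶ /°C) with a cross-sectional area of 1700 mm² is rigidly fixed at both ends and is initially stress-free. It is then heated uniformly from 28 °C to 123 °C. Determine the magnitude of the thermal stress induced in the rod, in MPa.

σ ≈ 226 MPa (compressive)

With length fixed, the mechanical strain must cancel the thermal strain αΔT = 11.9×10⁻⁶ × 95 = 1130.5×10⁻⁶.
The stress required to suppress this strain is σ = Eε = 200×10³ × 1130.5×10⁻⁶ = 226.1 MPa, compressive since the rod is trying to expand.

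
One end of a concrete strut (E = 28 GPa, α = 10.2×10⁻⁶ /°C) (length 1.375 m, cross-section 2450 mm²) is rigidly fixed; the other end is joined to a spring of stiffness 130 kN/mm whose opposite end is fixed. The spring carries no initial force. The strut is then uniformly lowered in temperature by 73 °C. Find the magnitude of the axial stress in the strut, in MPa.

σ ≈ 15.1 MPa (tensile)

Free thermal contraction: δ_free = αΔT L = 10.2×10⁻⁶ × 73 × 1375 = 1.024 mm.
Let P be the tensile force in the spring. The strut extends elastically by PL/(AE) and the spring stretches by P/k; together these equal δ_free.
P [ L/(AE) + 1/k ] = δ_free → P [ 1375/(2450×28×10³) + 1/(130×10³) ] = 1.024.
P = 1.024 / 2.774×10⁻⁵ = 36910 N.
σ = P/A = 36910/2450 = 15.07 MPa.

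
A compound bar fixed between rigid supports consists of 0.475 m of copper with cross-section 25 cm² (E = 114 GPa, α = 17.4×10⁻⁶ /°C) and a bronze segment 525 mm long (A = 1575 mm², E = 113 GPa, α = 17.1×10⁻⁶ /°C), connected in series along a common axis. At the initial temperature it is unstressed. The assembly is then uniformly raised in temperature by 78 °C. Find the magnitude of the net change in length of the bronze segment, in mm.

|ΔL| ≈ 0.159 mm

With the walls removed the bar would change length by δ_free = Σ αᵢΔT Lᵢ = 17.4×10⁻⁶×78×475 + 17.1×10⁻⁶×78×525 = 1.345 mm.
The rigid supports impose zero overall length change; the single axial force P common to all segments must satisfy P Σ Lᵢ/(AᵢEᵢ) = δ_free.
Σ Lᵢ/(AᵢEᵢ) = 475/(2500×114×10³) + 525/(1575×113×10³) = 4.617×10⁻⁶ mm/N.
So P = 1.345 / 4.617×10⁻⁶ = 291.3 kN, compressive.
For the bronze segment, free thermal change = 17.1×10⁻⁶×78×525 = 0.7002 mm and elastic change from P = 291300×525/(1575×113×10³) = 0.8594 mm; these oppose, so the net change is 0.159 mm (segment shortens).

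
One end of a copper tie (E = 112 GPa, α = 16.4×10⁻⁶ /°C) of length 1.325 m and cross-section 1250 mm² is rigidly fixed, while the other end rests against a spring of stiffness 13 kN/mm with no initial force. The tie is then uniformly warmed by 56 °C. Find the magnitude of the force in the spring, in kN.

Free thermal expansion: δ_free = αΔT L = 16.4×10⁻⁶ × 56 × 1325 = 1.217 mm.
Let P be the compressive force at the spring. The tie shortens elastically by PL/(AE) and the spring compresses by P/k; together these equal δ_free.
So P = δ_free / [L/(AE) + 1/k] = 1.217 / [ 1325/(1250×112×10³) + 1/(13×10³) ].
P = 1.217 / 8.639×10⁻⁵ = 14090 N.

P ≈ 14.1 kN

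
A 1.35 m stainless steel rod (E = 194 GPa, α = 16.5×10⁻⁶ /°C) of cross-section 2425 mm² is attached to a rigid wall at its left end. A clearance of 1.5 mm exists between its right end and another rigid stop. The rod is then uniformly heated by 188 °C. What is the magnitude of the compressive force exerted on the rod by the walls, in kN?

If the wall were absent the rod would grow by αΔT L = 16.5×10⁻⁶ × 188 × 1350 = 4.188 mm.
After closing the 1.5 mm clearance, 4.188 − 1.5 = 2.688 mm of expansion remains to be suppressed by the wall.
So σ = E(δ_free − g)/L = 194×10³ × 2.688/1350 = 386.2 MPa.
P = σA = 386.2 × 2425 = 936.6 kN.

P ≈ 937 kN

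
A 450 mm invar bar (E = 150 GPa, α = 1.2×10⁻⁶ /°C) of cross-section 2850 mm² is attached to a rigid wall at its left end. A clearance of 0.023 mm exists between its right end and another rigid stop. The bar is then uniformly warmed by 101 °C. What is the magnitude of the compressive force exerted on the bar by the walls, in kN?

P ≈ 30 kN

Unrestrained expansion: δ_free = αΔT L = 1.2×10⁻⁶ × 101 × 450 = 0.05454 mm.
The gap closes (δ_free > 0.023 mm) and the wall then resists a further 0.05454 − 0.023 = 0.03154 mm of expansion.
Compatibility: PL/(AE) = 0.03154 mm, so σ = P/A = E × (0.03154/450) = 10.51 MPa.
P = σA = 10.51 × 2850 = 29.96 kN.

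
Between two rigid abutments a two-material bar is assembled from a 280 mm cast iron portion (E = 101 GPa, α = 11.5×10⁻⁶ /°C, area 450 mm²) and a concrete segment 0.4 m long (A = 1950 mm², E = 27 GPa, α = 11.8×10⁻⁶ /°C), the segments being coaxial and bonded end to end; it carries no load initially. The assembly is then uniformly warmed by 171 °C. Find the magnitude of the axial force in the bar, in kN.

P ≈ 98.7 kN (compressive)

If the supports were absent, the total length change would be Σ αᵢΔT Lᵢ = 11.5×10⁻⁶×171×280 + 11.8×10⁻⁶×171×400 = 1.358 mm.
The rigid supports impose zero overall length change; the single axial force P common to all segments must satisfy P Σ Lᵢ/(AᵢEᵢ) = δ_free.
The series flexibility is Σ Lᵢ/(AᵢEᵢ) = 280/(450×101×10³) + 400/(1950×27×10³) = 1.376×10⁻⁵ mm/N.
P = 1.358 / 1.376×10⁻⁵ = 98690 N = 98.69 kN, compressive.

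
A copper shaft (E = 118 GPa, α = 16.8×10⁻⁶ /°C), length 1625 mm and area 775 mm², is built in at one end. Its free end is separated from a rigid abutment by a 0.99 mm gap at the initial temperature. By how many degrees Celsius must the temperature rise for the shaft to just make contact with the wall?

ΔT ≈ 36.3 °C

The gap closes when αΔT L = 0.99 mm, since the shaft is still unstressed at that instant.
ΔT = 0.99 / (16.8×10⁻⁶ × 1625) = 36.26 °C.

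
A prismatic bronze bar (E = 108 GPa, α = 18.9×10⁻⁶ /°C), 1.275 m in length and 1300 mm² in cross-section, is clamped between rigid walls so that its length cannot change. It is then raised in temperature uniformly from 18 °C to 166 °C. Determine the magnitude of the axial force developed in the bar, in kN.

The ends cannot move, so σ = EαΔT = 108×10³ × 18.9×10⁻⁶ × 148 = 302.1 MPa.
Axial force P = σA = 302.1 × 1300 = 392700 N = 392.7 kN, compressive.

P ≈ 393 kN (compressive)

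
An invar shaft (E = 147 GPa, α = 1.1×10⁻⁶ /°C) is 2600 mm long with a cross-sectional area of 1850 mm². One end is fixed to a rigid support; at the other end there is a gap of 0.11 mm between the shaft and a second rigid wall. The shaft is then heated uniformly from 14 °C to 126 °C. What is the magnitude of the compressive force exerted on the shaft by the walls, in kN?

P ≈ 22 kN

Unrestrained expansion: δ_free = αΔT L = 1.1×10⁻⁶ × 112 × 2600 = 0.3203 mm.
This exceeds the 0.11 mm gap, so the wall pushes back. The portion of expansion that must be recovered elastically is δ_free − gap = 0.3203 − 0.11 = 0.2103 mm.
That suppressed elongation corresponds to σ = E·Δ/L = 147×10³ × 0.2103/2600 = 11.89 MPa.
Force on the wall = σA = 11.89 × 1850 mm² = 22 kN.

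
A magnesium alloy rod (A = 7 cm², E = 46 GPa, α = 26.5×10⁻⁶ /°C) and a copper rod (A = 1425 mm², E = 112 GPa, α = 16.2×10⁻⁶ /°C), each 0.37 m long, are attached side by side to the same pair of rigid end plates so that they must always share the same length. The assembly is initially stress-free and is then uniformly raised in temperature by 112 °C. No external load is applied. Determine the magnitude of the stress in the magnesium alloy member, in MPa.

Both members must finish at the same length. With the larger α, the magnesium alloy tends to over-expand; the plates restrain it, putting the magnesium alloy in compression and the copper in tension. With no external load the two internal forces are equal and opposite, magnitude P.
Compatibility of the two members (thermal + elastic change equal): (α₁ − α₂)ΔT = P·[1/(A₁E₁) + 1/(A₂E₂)].
|α₁ − α₂|·ΔT = 10.3×10⁻⁶ × 112 = 0.001154.
1/(A₁E₁) + 1/(A₂E₂) = 1/(700×46×10³) + 1/(1425×112×10³) = 3.732×10⁻⁸ N⁻¹.
So P = 0.001154 / 3.732×10⁻⁸ = 30.91 kN.
σ_{magnesium alloy} = P/A₁ = 30910/700 = 44.16 MPa, compressive.

σ ≈ 44.2 MPa (compressive)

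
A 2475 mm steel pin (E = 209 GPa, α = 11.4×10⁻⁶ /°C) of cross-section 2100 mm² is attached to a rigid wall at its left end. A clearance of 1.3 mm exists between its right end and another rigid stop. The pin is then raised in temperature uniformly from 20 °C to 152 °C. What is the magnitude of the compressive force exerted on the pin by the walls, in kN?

P ≈ 430 kN

Free thermal elongation = αΔT L = 11.4×10⁻⁶ × 132 × 2475 = 3.724 mm.
After closing the 1.3 mm clearance, 3.724 − 1.3 = 2.424 mm of expansion remains to be suppressed by the wall.
So σ = E(δ_free − g)/L = 209×10³ × 2.424/2475 = 204.7 MPa.
P = σA = 204.7 × 2100 = 429.9 kN.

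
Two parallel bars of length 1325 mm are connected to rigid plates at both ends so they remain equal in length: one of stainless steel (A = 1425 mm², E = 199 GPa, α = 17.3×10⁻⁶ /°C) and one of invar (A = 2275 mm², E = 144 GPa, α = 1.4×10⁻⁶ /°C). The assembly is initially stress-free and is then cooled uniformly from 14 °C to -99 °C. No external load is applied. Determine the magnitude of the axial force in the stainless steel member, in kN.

P ≈ 273 kN (tensile in the stainless steel)

Equilibrium of a rigid end plate with no external load gives equal and opposite internal forces ±P in the two members. Since α_{stainless steel} > α_{invar}, cooling drives the stainless steel into tension and the invar into compression.
Setting the final lengths equal and cancelling L: (α₁ − α₂)ΔT = P/(A₁E₁) + P/(A₂E₂).
|α₁ − α₂|·ΔT = 15.9×10⁻⁶ × 113 = 0.001797.
1/(A₁E₁) + 1/(A₂E₂) = 1/(1425×199×10³) + 1/(2275×144×10³) = 6.579×10⁻⁹ N⁻¹.
P = 0.001797 / 6.579×10⁻⁹ = 273100 N = 273.1 kN.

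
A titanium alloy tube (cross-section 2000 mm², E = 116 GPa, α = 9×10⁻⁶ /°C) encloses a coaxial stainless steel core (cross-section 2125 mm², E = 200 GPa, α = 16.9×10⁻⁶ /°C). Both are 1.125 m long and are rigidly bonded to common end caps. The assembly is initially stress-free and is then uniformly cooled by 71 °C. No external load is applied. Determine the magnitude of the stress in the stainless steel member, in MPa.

The stainless steel has the larger α, so on cooling it would change length more than the titanium alloy if both were free. The rigid plates force a common final length, so the stainless steel is put into tension and the titanium alloy into compression, with equal and opposite forces P (no external load).
Compatibility of the two members (thermal + elastic change equal): (α₁ − α₂)ΔT = P·[1/(A₁E₁) + 1/(A₂E₂)].
|α₁ − α₂|·ΔT = 7.9×10⁻⁶ × 71 = 0.0005609.
1/(A₁E₁) + 1/(A₂E₂) = 1/(2000×116×10³) + 1/(2125×200×10³) = 6.663×10⁻⁹ N⁻¹.
So P = 0.0005609 / 6.663×10⁻⁹ = 84.18 kN.
σ_{stainless steel} = P/A₂ = 84180/2125 = 39.61 MPa, tensile.

σ ≈ 39.6 MPa (tensile)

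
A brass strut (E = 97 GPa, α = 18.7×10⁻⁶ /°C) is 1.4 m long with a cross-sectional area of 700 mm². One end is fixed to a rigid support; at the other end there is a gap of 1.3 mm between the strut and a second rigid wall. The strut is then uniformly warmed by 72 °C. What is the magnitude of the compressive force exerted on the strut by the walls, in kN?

P ≈ 28.4 kN

Unrestrained expansion: δ_free = αΔT L = 18.7×10⁻⁶ × 72 × 1400 = 1.885 mm.
This exceeds the 1.3 mm gap, so the wall pushes back. The portion of expansion that must be recovered elastically is δ_free − gap = 1.885 − 1.3 = 0.585 mm.
So σ = E(δ_free − g)/L = 97×10³ × 0.585/1400 = 40.53 MPa.
Force on the wall = σA = 40.53 × 700 mm² = 28.37 kN.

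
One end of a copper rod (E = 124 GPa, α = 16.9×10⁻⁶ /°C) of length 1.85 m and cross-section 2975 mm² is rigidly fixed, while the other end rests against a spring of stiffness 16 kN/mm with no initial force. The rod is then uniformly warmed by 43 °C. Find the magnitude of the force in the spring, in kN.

If the spring were absent the rod would lengthen by αΔT L = 16.9×10⁻⁶ × 43 × 1850 = 1.344 mm.
Let P be the compressive force at the spring. The rod shortens elastically by PL/(AE) and the spring compresses by P/k; together these equal δ_free.
So P = δ_free / [L/(AE) + 1/k] = 1.344 / [ 1850/(2975×124×10³) + 1/(16×10³) ].
P = 1.344 / 6.751×10⁻⁵ = 19910 N.

P ≈ 19.9 kN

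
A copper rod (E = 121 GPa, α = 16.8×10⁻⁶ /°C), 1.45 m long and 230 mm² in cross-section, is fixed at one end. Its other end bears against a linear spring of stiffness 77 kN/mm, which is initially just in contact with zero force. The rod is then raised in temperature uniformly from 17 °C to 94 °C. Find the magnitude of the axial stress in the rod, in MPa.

If the spring were absent the rod would lengthen by αΔT L = 16.8×10⁻⁶ × 77 × 1450 = 1.876 mm.
Let P be the compressive force at the spring. The rod shortens elastically by PL/(AE) and the spring compresses by P/k; together these equal δ_free.
P [ L/(AE) + 1/k ] = δ_free → P [ 1450/(230×121×10³) + 1/(77×10³) ] = 1.876.
P = 1.876 / 6.509×10⁻⁵ = 28820 N.
σ = P/A = 28820/230 = 125.3 MPa.

σ ≈ 125 MPa (compressive)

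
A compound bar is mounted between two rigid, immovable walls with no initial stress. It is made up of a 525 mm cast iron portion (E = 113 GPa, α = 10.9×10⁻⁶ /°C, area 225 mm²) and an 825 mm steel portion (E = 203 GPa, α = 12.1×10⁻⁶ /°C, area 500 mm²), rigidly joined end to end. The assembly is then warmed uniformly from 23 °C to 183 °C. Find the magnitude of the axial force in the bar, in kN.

Free thermal expansion of the whole bar: Σ αᵢΔT Lᵢ = 10.9×10⁻⁶×160×525 + 12.1×10⁻⁶×160×825 = 2.513 mm.
The rigid supports impose zero overall length change; the single axial force P common to all segments must satisfy P Σ Lᵢ/(AᵢEᵢ) = δ_free.
The series flexibility is Σ Lᵢ/(AᵢEᵢ) = 525/(225×113×10³) + 825/(500×203×10³) = 2.878×10⁻⁵ mm/N.
So P = 2.513 / 2.878×10⁻⁵ = 87.32 kN, compressive.

P ≈ 87.3 kN (compressive)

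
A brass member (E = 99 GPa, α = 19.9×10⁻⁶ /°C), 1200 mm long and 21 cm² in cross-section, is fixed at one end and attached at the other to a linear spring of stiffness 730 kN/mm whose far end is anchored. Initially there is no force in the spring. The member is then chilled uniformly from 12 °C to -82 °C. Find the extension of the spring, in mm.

The unrestrained thermal change is αΔT L = 19.9×10⁻⁶ × 94 × 1200 = 2.245 mm.
Let P be the tensile force in the spring. The member extends elastically by PL/(AE) and the spring stretches by P/k; together these equal δ_free.
P [ L/(AE) + 1/k ] = δ_free → P [ 1200/(2100×99×10³) + 1/(730×10³) ] = 2.245.
P = 2.245 / 7.142×10⁻⁶ = 314300 N.
Spring extension = P/k = 314300/(730×10³) = 0.4306 mm.

δ ≈ 0.431 mm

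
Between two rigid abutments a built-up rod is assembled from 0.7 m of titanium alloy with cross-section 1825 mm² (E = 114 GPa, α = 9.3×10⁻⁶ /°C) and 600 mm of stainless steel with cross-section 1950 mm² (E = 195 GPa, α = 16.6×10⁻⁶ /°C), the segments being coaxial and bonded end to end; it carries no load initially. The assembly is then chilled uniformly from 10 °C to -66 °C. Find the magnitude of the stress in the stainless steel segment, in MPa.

With the walls removed the bar would change length by δ_free = Σ αᵢΔT Lᵢ = 9.3×10⁻⁶×76×700 + 16.6×10⁻⁶×76×600 = 1.252 mm.
The rigid supports impose zero overall length change; the single axial force P common to all segments must satisfy P Σ Lᵢ/(AᵢEᵢ) = δ_free.
The series flexibility is Σ Lᵢ/(AᵢEᵢ) = 700/(1825×114×10³) + 600/(1950×195×10³) = 4.942×10⁻⁶ mm/N.
P = 1.252 / 4.942×10⁻⁶ = 253300 N = 253.3 kN, tensile.
σ_{stainless steel} = P / A = 253300 / 1950 = 129.9 MPa.

σ ≈ 130 MPa (tensile)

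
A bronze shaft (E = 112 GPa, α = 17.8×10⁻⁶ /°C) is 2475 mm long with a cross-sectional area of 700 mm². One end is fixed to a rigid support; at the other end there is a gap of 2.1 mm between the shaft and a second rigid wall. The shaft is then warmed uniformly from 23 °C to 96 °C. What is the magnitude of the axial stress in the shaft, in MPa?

Free thermal elongation = αΔT L = 17.8×10⁻⁶ × 73 × 2475 = 3.216 mm.
The gap closes (δ_free > 2.1 mm) and the wall then resists a further 3.216 − 2.1 = 1.116 mm of expansion.
That suppressed elongation corresponds to σ = E·Δ/L = 112×10³ × 1.116/2475 = 50.5 MPa.

σ ≈ 50.5 MPa (compressive)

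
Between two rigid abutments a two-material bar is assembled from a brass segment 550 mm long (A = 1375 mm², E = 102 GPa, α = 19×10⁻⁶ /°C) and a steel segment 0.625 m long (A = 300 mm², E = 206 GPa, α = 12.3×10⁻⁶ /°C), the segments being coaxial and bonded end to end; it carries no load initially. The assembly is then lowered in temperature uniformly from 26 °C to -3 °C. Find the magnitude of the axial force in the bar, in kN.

P ≈ 37.5 kN (tensile)

Free thermal contraction of the whole bar: Σ αᵢΔT Lᵢ = 19×10⁻⁶×29×550 + 12.3×10⁻⁶×29×625 = 0.526 mm.
Since the ends are fixed, an axial force P builds up, equal in every segment, with P · Σ Lᵢ/(AᵢEᵢ) = δ_free.
The series flexibility is Σ Lᵢ/(AᵢEᵢ) = 550/(1375×102×10³) + 625/(300×206×10³) = 1.403×10⁻⁵ mm/N.
Hence P = δ_free / Σ(L/AE) = 0.526/1.403×10⁻⁵ = 37.48 kN (tensile).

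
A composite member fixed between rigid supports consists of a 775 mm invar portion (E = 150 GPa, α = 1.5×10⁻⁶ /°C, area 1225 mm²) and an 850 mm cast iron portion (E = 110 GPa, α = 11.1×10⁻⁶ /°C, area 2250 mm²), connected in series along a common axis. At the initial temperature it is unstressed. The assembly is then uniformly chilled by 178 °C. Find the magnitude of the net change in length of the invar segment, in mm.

|ΔL| ≈ 0.833 mm

Free thermal contraction of the whole bar: Σ αᵢΔT Lᵢ = 1.5×10⁻⁶×178×775 + 11.1×10⁻⁶×178×850 = 1.886 mm.
The rigid supports impose zero overall length change; the single axial force P common to all segments must satisfy P Σ Lᵢ/(AᵢEᵢ) = δ_free.
Σ Lᵢ/(AᵢEᵢ) = 775/(1225×150×10³) + 850/(2250×110×10³) = 7.652×10⁻⁶ mm/N.
So P = 1.886 / 7.652×10⁻⁶ = 246.5 kN, tensile.
For the invar segment, free thermal change = 1.5×10⁻⁶×178×775 = 0.2069 mm and elastic change from P = 246500×775/(1225×150×10³) = 1.04 mm; these oppose, so the net change is 0.833 mm (segment lengthens).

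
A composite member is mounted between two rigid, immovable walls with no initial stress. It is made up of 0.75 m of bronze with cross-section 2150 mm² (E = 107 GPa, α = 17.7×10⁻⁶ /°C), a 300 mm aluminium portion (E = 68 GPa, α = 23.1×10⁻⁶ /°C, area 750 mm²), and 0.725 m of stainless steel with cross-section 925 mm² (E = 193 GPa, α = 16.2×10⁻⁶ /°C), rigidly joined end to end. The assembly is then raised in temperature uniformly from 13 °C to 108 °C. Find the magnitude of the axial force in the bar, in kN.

P ≈ 230 kN (compressive)

If the supports were absent, the total length change would be Σ αᵢΔT Lᵢ = 17.7×10⁻⁶×95×750 + 23.1×10⁻⁶×95×300 + 16.2×10⁻⁶×95×725 = 3.035 mm.
The rigid supports impose zero overall length change; the single axial force P common to all segments must satisfy P Σ Lᵢ/(AᵢEᵢ) = δ_free.
Σ Lᵢ/(AᵢEᵢ) = 750/(2150×107×10³) + 300/(750×68×10³) + 725/(925×193×10³) = 1.32×10⁻⁵ mm/N.
So P = 3.035 / 1.32×10⁻⁵ = 229.9 kN, compressive.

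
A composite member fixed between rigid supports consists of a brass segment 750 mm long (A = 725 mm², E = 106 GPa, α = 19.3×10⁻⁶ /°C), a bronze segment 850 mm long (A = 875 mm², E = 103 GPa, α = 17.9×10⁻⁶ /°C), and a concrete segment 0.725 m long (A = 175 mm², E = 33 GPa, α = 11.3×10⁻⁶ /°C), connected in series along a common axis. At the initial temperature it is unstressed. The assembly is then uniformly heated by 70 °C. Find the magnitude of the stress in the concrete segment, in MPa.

With the walls removed the bar would change length by δ_free = Σ αᵢΔT Lᵢ = 19.3×10⁻⁶×70×750 + 17.9×10⁻⁶×70×850 + 11.3×10⁻⁶×70×725 = 2.652 mm.
Since the ends are fixed, an axial force P builds up, equal in every segment, with P · Σ Lᵢ/(AᵢEᵢ) = δ_free.
The series flexibility is Σ Lᵢ/(AᵢEᵢ) = 750/(725×106×10³) + 850/(875×103×10³) + 725/(175×33×10³) = 0.0001447 mm/N.
Hence P = δ_free / Σ(L/AE) = 2.652/0.0001447 = 18.32 kN (compressive).
σ_{concrete} = P / A = 18320 / 175 = 104.7 MPa.

σ ≈ 105 MPa (compressive)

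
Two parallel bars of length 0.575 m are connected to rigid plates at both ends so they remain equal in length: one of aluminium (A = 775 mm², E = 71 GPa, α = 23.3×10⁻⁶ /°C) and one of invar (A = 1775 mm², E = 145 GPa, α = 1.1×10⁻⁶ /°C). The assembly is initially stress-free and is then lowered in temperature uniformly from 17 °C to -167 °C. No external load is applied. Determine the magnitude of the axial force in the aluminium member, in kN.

Both members must finish at the same length. With the larger α, the aluminium tends to over-contract; the plates restrain it, putting the aluminium in tension and the invar in compression. With no external load the two internal forces are equal and opposite, magnitude P.
Compatibility of the two members (thermal + elastic change equal): (α₁ − α₂)ΔT = P·[1/(A₁E₁) + 1/(A₂E₂)].
|α₁ − α₂|·ΔT = 22.2×10⁻⁶ × 184 = 0.004085.
1/(A₁E₁) + 1/(A₂E₂) = 1/(775×71×10³) + 1/(1775×145×10³) = 2.206×10⁻⁸ N⁻¹.
P = 0.004085 / 2.206×10⁻⁸ = 185200 N = 185.2 kN.

P ≈ 185 kN (tensile in the aluminium)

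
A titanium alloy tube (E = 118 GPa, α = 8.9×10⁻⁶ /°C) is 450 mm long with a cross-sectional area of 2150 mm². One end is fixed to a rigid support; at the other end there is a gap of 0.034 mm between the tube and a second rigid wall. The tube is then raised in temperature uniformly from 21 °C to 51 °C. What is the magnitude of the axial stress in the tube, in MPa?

σ ≈ 22.6 MPa (compressive)

If the wall were absent the tube would grow by αΔT L = 8.9×10⁻⁶ × 30 × 450 = 0.1201 mm.
After closing the 0.034 mm clearance, 0.1201 − 0.034 = 0.08615 mm of expansion remains to be suppressed by the wall.
That suppressed elongation corresponds to σ = E·Δ/L = 118×10³ × 0.08615/450 = 22.59 MPa.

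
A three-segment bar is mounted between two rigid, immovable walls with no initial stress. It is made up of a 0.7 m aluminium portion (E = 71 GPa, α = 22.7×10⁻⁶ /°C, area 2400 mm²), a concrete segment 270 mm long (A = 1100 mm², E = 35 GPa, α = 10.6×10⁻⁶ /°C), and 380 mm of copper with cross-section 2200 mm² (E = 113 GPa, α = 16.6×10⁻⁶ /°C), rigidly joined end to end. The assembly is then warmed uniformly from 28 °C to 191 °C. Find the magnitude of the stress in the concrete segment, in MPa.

Free thermal expansion of the whole bar: Σ αᵢΔT Lᵢ = 22.7×10⁻⁶×163×700 + 10.6×10⁻⁶×163×270 + 16.6×10⁻⁶×163×380 = 4.085 mm.
The walls prevent any net length change, so an axial force P (same in every segment) develops. Compatibility: P · Σ Lᵢ/(AᵢEᵢ) = δ_free.
The series flexibility is Σ Lᵢ/(AᵢEᵢ) = 700/(2400×71×10³) + 270/(1100×35×10³) + 380/(2200×113×10³) = 1.265×10⁻⁵ mm/N.
So P = 4.085 / 1.265×10⁻⁵ = 322.9 kN, compressive.
σ_{concrete} = P / A = 322900 / 1100 = 293.6 MPa.

σ ≈ 294 MPa (compressive)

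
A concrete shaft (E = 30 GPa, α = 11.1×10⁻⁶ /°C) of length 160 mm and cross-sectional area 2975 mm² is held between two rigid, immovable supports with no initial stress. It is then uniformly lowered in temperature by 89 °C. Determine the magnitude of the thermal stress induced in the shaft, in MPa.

σ ≈ 29.6 MPa (tensile)

With length fixed, the mechanical strain must cancel the thermal strain αΔT = 11.1×10⁻⁶ × 89 = 987.9×10⁻⁶.
The stress required to suppress this strain is σ = Eε = 30×10³ × 987.9×10⁻⁶ = 29.64 MPa, tensile since the shaft is trying to contract.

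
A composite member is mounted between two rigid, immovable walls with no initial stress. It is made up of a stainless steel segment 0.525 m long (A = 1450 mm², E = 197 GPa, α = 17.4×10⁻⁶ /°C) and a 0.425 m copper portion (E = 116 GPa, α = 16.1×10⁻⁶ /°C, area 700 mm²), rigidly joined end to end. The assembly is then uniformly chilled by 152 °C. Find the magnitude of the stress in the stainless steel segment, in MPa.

σ ≈ 237 MPa (tensile)

If the supports were absent, the total length change would be Σ αᵢΔT Lᵢ = 17.4×10⁻⁶×152×525 + 16.1×10⁻⁶×152×425 = 2.429 mm.
Since the ends are fixed, an axial force P builds up, equal in every segment, with P · Σ Lᵢ/(AᵢEᵢ) = δ_free.
Σ Lᵢ/(AᵢEᵢ) = 525/(1450×197×10³) + 425/(700×116×10³) = 7.072×10⁻⁶ mm/N.
P = 2.429 / 7.072×10⁻⁶ = 343400 N = 343.4 kN, tensile.
σ_{stainless steel} = P / A = 343400 / 1450 = 236.8 MPa.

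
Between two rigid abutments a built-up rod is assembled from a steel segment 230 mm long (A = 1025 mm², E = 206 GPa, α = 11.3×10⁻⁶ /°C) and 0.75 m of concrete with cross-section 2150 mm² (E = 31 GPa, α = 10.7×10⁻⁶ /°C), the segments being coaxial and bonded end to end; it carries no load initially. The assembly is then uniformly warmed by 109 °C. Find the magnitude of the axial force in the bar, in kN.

P ≈ 93.8 kN (compressive)

If the supports were absent, the total length change would be Σ αᵢΔT Lᵢ = 11.3×10⁻⁶×109×230 + 10.7×10⁻⁶×109×750 = 1.158 mm.
The rigid supports impose zero overall length change; the single axial force P common to all segments must satisfy P Σ Lᵢ/(AᵢEᵢ) = δ_free.
The series flexibility is Σ Lᵢ/(AᵢEᵢ) = 230/(1025×206×10³) + 750/(2150×31×10³) = 1.234×10⁻⁵ mm/N.
Hence P = δ_free / Σ(L/AE) = 1.158/1.234×10⁻⁵ = 93.83 kN (compressive).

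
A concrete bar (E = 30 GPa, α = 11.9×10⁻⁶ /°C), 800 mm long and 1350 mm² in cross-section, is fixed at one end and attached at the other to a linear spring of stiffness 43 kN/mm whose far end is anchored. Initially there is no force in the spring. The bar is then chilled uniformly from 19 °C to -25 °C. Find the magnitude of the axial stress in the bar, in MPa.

σ ≈ 7.21 MPa (tensile)

If the spring were absent the bar would shorten by αΔT L = 11.9×10⁻⁶ × 44 × 800 = 0.4189 mm.
With a force P in the spring, the elastic change of the bar is PL/(AE) and that of the spring is P/k; compatibility requires their sum to equal δ_free.
So P = δ_free / [L/(AE) + 1/k] = 0.4189 / [ 800/(1350×30×10³) + 1/(43×10³) ].
P = 0.4189 / 4.301×10⁻⁵ = 9739 N.
σ = P/A = 9739/1350 = 7.214 MPa.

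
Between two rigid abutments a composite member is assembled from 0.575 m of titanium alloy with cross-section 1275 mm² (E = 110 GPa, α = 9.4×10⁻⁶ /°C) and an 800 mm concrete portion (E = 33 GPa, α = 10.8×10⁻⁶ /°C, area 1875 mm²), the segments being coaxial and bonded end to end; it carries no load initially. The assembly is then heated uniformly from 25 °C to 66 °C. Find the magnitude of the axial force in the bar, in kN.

P ≈ 33.8 kN (compressive)

With the walls removed the bar would change length by δ_free = Σ αᵢΔT Lᵢ = 9.4×10⁻⁶×41×575 + 10.8×10⁻⁶×41×800 = 0.5758 mm.
The walls prevent any net length change, so an axial force P (same in every segment) develops. Compatibility: P · Σ Lᵢ/(AᵢEᵢ) = δ_free.
The series flexibility is Σ Lᵢ/(AᵢEᵢ) = 575/(1275×110×10³) + 800/(1875×33×10³) = 1.703×10⁻⁵ mm/N.
So P = 0.5758 / 1.703×10⁻⁵ = 33.82 kN, compressive.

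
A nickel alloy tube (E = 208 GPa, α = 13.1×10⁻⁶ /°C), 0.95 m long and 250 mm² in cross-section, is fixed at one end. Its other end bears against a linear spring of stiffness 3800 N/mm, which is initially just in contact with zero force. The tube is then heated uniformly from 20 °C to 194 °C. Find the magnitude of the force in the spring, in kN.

The unrestrained thermal change is αΔT L = 13.1×10⁻⁶ × 174 × 950 = 2.165 mm.
With a force P in the spring, the elastic change of the tube is PL/(AE) and that of the spring is P/k; compatibility requires their sum to equal δ_free.
P [ L/(AE) + 1/k ] = δ_free → P [ 950/(250×208×10³) + 1/(3800) ] = 2.165.
P = 2.165 / 0.0002814 = 7694 N.

P ≈ 7.69 kN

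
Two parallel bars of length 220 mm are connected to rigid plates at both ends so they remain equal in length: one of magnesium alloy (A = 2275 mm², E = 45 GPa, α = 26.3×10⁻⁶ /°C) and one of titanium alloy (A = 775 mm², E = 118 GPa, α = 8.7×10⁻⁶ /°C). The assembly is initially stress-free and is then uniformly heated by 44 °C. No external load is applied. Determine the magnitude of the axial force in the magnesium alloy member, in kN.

P ≈ 37.4 kN (compressive in the magnesium alloy)

The magnesium alloy has the larger α, so on heating it would change length more than the titanium alloy if both were free. The rigid plates force a common final length, so the magnesium alloy is put into compression and the titanium alloy into tension, with equal and opposite forces P (no external load).
Setting the final lengths equal and cancelling L: (α₁ − α₂)ΔT = P/(A₁E₁) + P/(A₂E₂).
|α₁ − α₂|·ΔT = 17.6×10⁻⁶ × 44 = 0.0007744.
1/(A₁E₁) + 1/(A₂E₂) = 1/(2275×45×10³) + 1/(775×118×10³) = 2.07×10⁻⁸ N⁻¹.
So P = 0.0007744 / 2.07×10⁻⁸ = 37.41 kN.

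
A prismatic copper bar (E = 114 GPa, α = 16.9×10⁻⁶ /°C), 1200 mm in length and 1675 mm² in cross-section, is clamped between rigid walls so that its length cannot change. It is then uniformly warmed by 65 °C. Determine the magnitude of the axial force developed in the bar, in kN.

With zero net strain, σ = E·αΔT = 114 GPa × 16.9×10⁻⁶ × 65 = 125.2 MPa.
Then P = σA = 125.2 × 1675 mm² = 209.8 kN, compressive.

P ≈ 210 kN (compressive)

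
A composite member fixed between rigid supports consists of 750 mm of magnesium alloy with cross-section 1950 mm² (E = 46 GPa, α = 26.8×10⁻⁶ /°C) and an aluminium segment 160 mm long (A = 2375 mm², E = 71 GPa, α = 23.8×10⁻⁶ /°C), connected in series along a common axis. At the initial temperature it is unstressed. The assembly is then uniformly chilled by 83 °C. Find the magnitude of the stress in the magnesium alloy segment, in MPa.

With the walls removed the bar would change length by δ_free = Σ αᵢΔT Lᵢ = 26.8×10⁻⁶×83×750 + 23.8×10⁻⁶×83×160 = 1.984 mm.
The rigid supports impose zero overall length change; the single axial force P common to all segments must satisfy P Σ Lᵢ/(AᵢEᵢ) = δ_free.
Σ Lᵢ/(AᵢEᵢ) = 750/(1950×46×10³) + 160/(2375×71×10³) = 9.31×10⁻⁶ mm/N.
P = 1.984 / 9.31×10⁻⁶ = 213100 N = 213.1 kN, tensile.
σ_{magnesium alloy} = P / A = 213100 / 1950 = 109.3 MPa.

σ ≈ 109 MPa (tensile)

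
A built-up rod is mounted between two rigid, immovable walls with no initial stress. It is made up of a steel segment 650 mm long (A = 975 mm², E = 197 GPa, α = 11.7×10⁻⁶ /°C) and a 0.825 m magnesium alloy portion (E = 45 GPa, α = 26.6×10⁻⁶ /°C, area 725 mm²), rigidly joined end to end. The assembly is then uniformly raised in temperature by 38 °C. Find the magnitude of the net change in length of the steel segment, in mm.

|ΔL| ≈ 0.156 mm

Free thermal expansion of the whole bar: Σ αᵢΔT Lᵢ = 11.7×10⁻⁶×38×650 + 26.6×10⁻⁶×38×825 = 1.123 mm.
The rigid supports impose zero overall length change; the single axial force P common to all segments must satisfy P Σ Lᵢ/(AᵢEᵢ) = δ_free.
The series flexibility is Σ Lᵢ/(AᵢEᵢ) = 650/(975×197×10³) + 825/(725×45×10³) = 2.867×10⁻⁵ mm/N.
So P = 1.123 / 2.867×10⁻⁵ = 39.16 kN, compressive.
For the steel segment, free thermal change = 11.7×10⁻⁶×38×650 = 0.289 mm and elastic change from P = 39160×650/(975×197×10³) = 0.1325 mm; these oppose, so the net change is 0.156 mm (segment lengthens).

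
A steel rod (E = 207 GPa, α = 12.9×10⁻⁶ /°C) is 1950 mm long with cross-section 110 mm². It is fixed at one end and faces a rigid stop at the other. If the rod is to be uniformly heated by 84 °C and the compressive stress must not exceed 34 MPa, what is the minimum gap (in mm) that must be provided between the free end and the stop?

g ≈ 1.79 mm

Free expansion if unrestrained: δ_free = αΔT L = 12.9×10⁻⁶ × 84 × 1950 = 2.113 mm.
At the allowable stress the elastic shortening the wall may impose is σL/E = 34 × 1950 / (207×10³) = 0.3203 mm.
So the gap has to take up the difference, g_min = δ_free − σL/E = 2.113 − 0.3203 = 1.793 mm.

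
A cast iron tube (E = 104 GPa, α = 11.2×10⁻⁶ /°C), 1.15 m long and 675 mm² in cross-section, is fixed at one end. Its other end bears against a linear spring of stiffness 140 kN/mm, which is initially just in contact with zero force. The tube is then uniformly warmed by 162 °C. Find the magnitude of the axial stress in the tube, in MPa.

σ ≈ 131 MPa (compressive)

If the spring were absent the tube would lengthen by αΔT L = 11.2×10⁻⁶ × 162 × 1150 = 2.087 mm.
With a force P in the spring, the elastic change of the tube is PL/(AE) and that of the spring is P/k; compatibility requires their sum to equal δ_free.
P [ L/(AE) + 1/k ] = δ_free → P [ 1150/(675×104×10³) + 1/(140×10³) ] = 2.087.
P = 2.087 / 2.352×10⁻⁵ = 88700 N.
σ = P/A = 88700/675 = 131.4 MPa.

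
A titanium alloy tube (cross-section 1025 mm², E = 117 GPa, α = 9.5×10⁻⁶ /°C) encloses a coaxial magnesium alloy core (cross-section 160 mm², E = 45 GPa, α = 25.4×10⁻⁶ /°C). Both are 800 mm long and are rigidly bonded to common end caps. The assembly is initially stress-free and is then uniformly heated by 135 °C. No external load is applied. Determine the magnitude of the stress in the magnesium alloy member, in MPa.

σ ≈ 91.1 MPa (compressive)

Both members must finish at the same length. With the larger α, the magnesium alloy tends to over-expand; the plates restrain it, putting the magnesium alloy in compression and the titanium alloy in tension. With no external load the two internal forces are equal and opposite, magnitude P.
Setting the final lengths equal and cancelling L: (α₁ − α₂)ΔT = P/(A₁E₁) + P/(A₂E₂).
|α₁ − α₂|·ΔT = 15.9×10⁻⁶ × 135 = 0.002146.
1/(A₁E₁) + 1/(A₂E₂) = 1/(1025×117×10³) + 1/(160×45×10³) = 1.472×10⁻⁷ N⁻¹.
So P = 0.002146 / 1.472×10⁻⁷ = 14.58 kN.
σ_{magnesium alloy} = P/A₂ = 14580/160 = 91.12 MPa, compressive.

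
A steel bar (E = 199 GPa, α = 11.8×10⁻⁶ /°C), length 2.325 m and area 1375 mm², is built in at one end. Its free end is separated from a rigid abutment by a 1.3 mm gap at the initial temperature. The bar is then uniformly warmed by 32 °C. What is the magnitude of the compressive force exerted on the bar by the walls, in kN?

P ≈ 0 kN

If the wall were absent the bar would grow by αΔT L = 11.8×10⁻⁶ × 32 × 2325 = 0.8779 mm.
This is smaller than the 1.3 mm clearance, so the bar expands freely without reaching the stop — the stress is zero.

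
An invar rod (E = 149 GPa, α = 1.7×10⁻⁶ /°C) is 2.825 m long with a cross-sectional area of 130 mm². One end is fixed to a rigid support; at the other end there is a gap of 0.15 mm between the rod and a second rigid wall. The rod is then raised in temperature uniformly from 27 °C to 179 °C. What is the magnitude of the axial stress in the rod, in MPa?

σ ≈ 30.6 MPa (compressive)

Free thermal elongation = αΔT L = 1.7×10⁻⁶ × 152 × 2825 = 0.73 mm.
This exceeds the 0.15 mm gap, so the wall pushes back. The portion of expansion that must be recovered elastically is δ_free − gap = 0.73 − 0.15 = 0.58 mm.
That suppressed elongation corresponds to σ = E·Δ/L = 149×10³ × 0.58/2825 = 30.59 MPa.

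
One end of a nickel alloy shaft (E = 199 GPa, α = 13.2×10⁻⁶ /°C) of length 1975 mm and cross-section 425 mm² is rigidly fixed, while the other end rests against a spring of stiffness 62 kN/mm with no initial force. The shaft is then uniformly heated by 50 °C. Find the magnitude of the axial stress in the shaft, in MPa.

Free thermal expansion: δ_free = αΔT L = 13.2×10⁻⁶ × 50 × 1975 = 1.304 mm.
With a force P in the spring, the elastic change of the shaft is PL/(AE) and that of the spring is P/k; compatibility requires their sum to equal δ_free.
P [ L/(AE) + 1/k ] = δ_free → P [ 1975/(425×199×10³) + 1/(62×10³) ] = 1.304.
P = 1.304 / 3.948×10⁻⁵ = 33020 N.
σ = P/A = 33020/425 = 77.68 MPa.

σ ≈ 77.7 MPa (compressive)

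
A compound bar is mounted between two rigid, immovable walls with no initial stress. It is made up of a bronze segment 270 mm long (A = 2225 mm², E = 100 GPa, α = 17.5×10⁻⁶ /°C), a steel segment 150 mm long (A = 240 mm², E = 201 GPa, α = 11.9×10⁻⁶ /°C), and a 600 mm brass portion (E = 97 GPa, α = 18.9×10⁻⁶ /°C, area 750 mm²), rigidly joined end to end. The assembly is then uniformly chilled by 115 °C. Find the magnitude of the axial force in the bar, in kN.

If the supports were absent, the total length change would be Σ αᵢΔT Lᵢ = 17.5×10⁻⁶×115×270 + 11.9×10⁻⁶×115×150 + 18.9×10⁻⁶×115×600 = 2.053 mm.
The rigid supports impose zero overall length change; the single axial force P common to all segments must satisfy P Σ Lᵢ/(AᵢEᵢ) = δ_free.
Σ Lᵢ/(AᵢEᵢ) = 270/(2225×100×10³) + 150/(240×201×10³) + 600/(750×97×10³) = 1.257×10⁻⁵ mm/N.
P = 2.053 / 1.257×10⁻⁵ = 163300 N = 163.3 kN, tensile.

P ≈ 163 kN (tensile)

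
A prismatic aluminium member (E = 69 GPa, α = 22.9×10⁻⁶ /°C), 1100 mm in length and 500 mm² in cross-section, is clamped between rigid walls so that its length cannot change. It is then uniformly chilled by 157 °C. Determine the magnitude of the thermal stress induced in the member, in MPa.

The supports are rigid, so the total axial strain is zero. The restrained thermal strain is ε = αΔT = 22.9×10⁻⁶ × 157 = 3595.3×10⁻⁶.
The stress required to suppress this strain is σ = Eε = 69×10³ × 3595.3×10⁻⁶ = 248.1 MPa, tensile since the member is trying to contract.

σ ≈ 248 MPa (tensile)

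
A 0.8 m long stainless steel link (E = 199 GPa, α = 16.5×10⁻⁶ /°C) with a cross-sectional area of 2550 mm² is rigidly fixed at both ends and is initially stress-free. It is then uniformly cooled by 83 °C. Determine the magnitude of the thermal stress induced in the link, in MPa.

σ ≈ 273 MPa (tensile)

The supports are rigid, so the total axial strain is zero. The restrained thermal strain is ε = αΔT = 16.5×10⁻⁶ × 83 = 1369.5×10⁻⁶.
Hence σ = E·αΔT = 199×10³ × 1369.5×10⁻⁶ = 272.5 MPa, tensile.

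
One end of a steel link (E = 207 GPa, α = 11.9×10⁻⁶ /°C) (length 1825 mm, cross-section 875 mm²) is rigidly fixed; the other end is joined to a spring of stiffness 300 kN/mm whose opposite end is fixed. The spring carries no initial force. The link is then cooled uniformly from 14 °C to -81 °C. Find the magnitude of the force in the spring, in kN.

P ≈ 154 kN

The unrestrained thermal change is αΔT L = 11.9×10⁻⁶ × 95 × 1825 = 2.063 mm.
With a force P in the spring, the elastic change of the link is PL/(AE) and that of the spring is P/k; compatibility requires their sum to equal δ_free.
P [ L/(AE) + 1/k ] = δ_free → P [ 1825/(875×207×10³) + 1/(300×10³) ] = 2.063.
P = 2.063 / 1.341×10⁻⁵ = 153900 N.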